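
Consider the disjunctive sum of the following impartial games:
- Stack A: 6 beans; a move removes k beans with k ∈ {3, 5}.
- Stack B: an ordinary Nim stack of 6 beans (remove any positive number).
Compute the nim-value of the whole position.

Grundy values for stack A (subtraction set {3, 5}):
g(0) = mex{} = 0
g(1) = mex{} = 0
g(2) = mex{} = 0
g(3) = mex{0} = 1
g(4) = mex{0} = 1
g(5) = mex{0} = 1
g(6) = mex{0,1} = 2
So g(6) = 2.
Stack B is a plain Nim stack of size 6, so its Grundy value is 6.
The value of a disjunctive sum is the nim-sum of the parts.
Combined value = 2 XOR 6 = 4.

4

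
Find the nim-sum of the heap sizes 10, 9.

3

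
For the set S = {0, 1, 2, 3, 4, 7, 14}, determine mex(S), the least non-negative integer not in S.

The values 0, 1, 2, 3, 4 are all present; 5 is the first non-negative integer missing from the set.

5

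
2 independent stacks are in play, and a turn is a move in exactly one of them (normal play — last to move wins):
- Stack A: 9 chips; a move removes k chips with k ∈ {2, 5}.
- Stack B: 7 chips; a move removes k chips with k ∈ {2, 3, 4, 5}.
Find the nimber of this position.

Build the Grundy sequence for stack A with g(k) = mex{g(k−s) : s ∈ {2, 5}, s ≤ k}:
k:     0  1  2  3  4  5  6  7  8  9
g(k):  0  0  1  1  0  2  1  0  0  1
So g(9) = 1.
Build the Grundy sequence for stack B with g(k) = mex{g(k−s) : s ∈ {2, 3, 4, 5}, s ≤ k}:
k:     0  1  2  3  4  5  6  7
g(k):  0  0  1  1  2  2  3  0
So g(7) = 0.
By the Sprague-Grundy theorem, the Grundy value of a sum of independent games is the XOR of the component values.
Combined value = 1 XOR 0 = 1.

1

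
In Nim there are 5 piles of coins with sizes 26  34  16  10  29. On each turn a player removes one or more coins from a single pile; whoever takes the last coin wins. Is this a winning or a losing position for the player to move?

Winning position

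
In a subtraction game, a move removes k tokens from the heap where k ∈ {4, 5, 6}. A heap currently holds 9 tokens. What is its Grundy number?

Compute g(0), g(1), … for moves {4, 5, 6}:
g(0) = mex{} = 0
g(1) = mex{} = 0
g(2) = mex{} = 0
g(3) = mex{} = 0
g(4) = mex{0} = 1
g(5) = mex{0} = 1
g(6) = mex{0} = 1
g(7) = mex{0} = 1
g(8) = mex{0,1} = 2
g(9) = mex{0,1} = 2
So g(9) = 2.

2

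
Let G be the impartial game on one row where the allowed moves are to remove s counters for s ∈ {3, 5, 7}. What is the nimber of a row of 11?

0

Compute g(0), g(1), … for moves {3, 5, 7}:
g(0) = mex{} = 0
g(1) = mex{} = 0
g(2) = mex{} = 0
g(3) = mex{0} = 1
g(4) = mex{0} = 1
g(5) = mex{0} = 1
g(6) = mex{0,1} = 2
g(7) = mex{0,1} = 2
g(8) = mex{0,1} = 2
g(9) = mex{0,1,2} = 3
g(10) = mex{1,2} = 0
g(11) = mex{1,2} = 0
So g(11) = 0.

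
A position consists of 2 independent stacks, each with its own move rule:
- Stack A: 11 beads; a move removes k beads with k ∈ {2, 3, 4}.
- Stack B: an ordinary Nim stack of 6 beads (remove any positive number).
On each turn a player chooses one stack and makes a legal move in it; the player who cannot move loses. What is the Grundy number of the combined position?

4

Grundy values for stack A (subtraction set {2, 3, 4}):
g(0) = mex{} = 0
g(1) = mex{} = 0
g(2) = mex{0} = 1
g(3) = mex{0} = 1
g(4) = mex{0,1} = 2
g(5) = mex{0,1} = 2
g(6) = mex{1,2} = 0
g(7) = mex{1,2} = 0
g(8) = mex{0,2} = 1
g(9) = mex{0,2} = 1
g(10) = mex{0,1} = 2
g(11) = mex{0,1} = 2
So g(11) = 2.
Stack B is a plain Nim stack of size 6, so its Grundy value is 6.
The value of a disjunctive sum is the nim-sum of the parts.
Combined value = 2 ⊕ 6 = 4.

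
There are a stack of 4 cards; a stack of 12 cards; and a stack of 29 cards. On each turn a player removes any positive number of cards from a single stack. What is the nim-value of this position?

Bitwise XOR of the heap sizes:
  00100  (4)
  01100  (12)
  11101  (29)
  -----
  10101  (21)

21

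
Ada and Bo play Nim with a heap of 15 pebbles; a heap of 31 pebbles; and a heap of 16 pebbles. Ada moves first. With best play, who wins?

Bitwise XOR of the heap sizes:
  01111  (15)
  11111  (31)
  10000  (16)
  -----
  00000  (0)
The nim-sum is 0, so this is a P-position: the player to move is in a losing position under optimal play; Ada is about to move from it and so loses — Bo wins.

Bo wins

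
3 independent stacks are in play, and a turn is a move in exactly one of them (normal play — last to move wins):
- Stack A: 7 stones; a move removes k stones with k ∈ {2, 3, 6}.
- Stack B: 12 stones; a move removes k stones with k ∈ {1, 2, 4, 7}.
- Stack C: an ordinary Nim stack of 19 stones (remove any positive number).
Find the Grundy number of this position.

18

For stack A, compute g(0), g(1), … with moves {2, 3, 6}:
k:     0  1  2  3  4  5  6  7
g(k):  0  0  1  1  2  0  3  1
So g(7) = 1.
For stack B, compute g(0), g(1), … with moves {1, 2, 4, 7}:
g(0) = mex{} = 0
g(1) = mex{0} = 1
g(2) = mex{0,1} = 2
g(3) = mex{1,2} = 0
g(4) = mex{0,2} = 1
g(5) = mex{0,1} = 2
g(6) = mex{1,2} = 0
g(7) = mex{0,2} = 1
g(8) = mex{0,1} = 2
g(9) = mex{1,2} = 0
g(10) = mex{0,2} = 1
g(11) = mex{0,1} = 2
g(12) = mex{1,2} = 0
So g(12) = 0.
Stack C is a plain Nim stack of size 19, so its Grundy value is 19.
The value of a disjunctive sum is the nim-sum of the parts.
Combined value = 1 ⊕ 0 ⊕ 19 = 18.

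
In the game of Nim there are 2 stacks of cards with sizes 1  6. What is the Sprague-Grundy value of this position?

7

Bitwise XOR of the heap sizes:
  001  (1)
  110  (6)
  ---
  111  (7)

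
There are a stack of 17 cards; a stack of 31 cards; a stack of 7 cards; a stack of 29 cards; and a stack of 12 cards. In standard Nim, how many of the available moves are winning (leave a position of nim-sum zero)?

Nim-sum: 17 ^ 31 ^ 7 ^ 29 ^ 12 = 24.
The overall nim-sum is X = 24. A stack of size p has a winning move iff p XOR X < p (reduce it to p XOR X).
  17: 17 XOR 24 = 9 < 17 — winning move (to 9).
  31: 31 XOR 24 = 7 < 31 — winning move (to 7).
  7: 7 XOR 24 = 31 ≥ 7 — no move.
  29: 29 XOR 24 = 5 < 29 — winning move (to 5).
  12: 12 XOR 24 = 20 ≥ 12 — no move.
That gives 3 winning moves.

3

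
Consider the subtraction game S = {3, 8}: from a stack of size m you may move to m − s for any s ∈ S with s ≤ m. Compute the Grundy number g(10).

Build the Grundy sequence with g(k) = mex{g(k−s) : s ∈ {3, 8}, s ≤ k}:
k:     0  1  2  3  4  5  6  7  8  9 10
g(k):  0  0  0  1  1  1  0  0  2  1  1
So g(10) = 1.

1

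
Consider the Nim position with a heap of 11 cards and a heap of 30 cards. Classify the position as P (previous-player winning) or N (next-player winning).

Nim-sum: 11 XOR 30 = 21.
The nim-sum is 21 ≠ 0, so this is an N-position: the player to move can win.

N-position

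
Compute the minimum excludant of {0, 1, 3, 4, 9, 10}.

The values 0, 1 are all present; 2 is the first non-negative integer missing from the set.

2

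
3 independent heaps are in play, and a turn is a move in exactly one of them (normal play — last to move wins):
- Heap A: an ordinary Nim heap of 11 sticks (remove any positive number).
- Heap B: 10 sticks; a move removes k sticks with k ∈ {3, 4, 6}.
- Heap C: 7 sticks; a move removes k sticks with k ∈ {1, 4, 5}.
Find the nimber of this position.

Heap A is a plain Nim heap of size 11, so its Grundy value is 11.
For heap B, compute g(0), g(1), … with moves {3, 4, 6}:
k:     0  1  2  3  4  5  6  7  8  9 10
g(k):  0  0  0  1  1  1  2  2  2  0  0
So g(10) = 0.
For heap C, compute g(0), g(1), … with moves {1, 4, 5}:
k:     0  1  2  3  4  5  6  7
g(k):  0  1  0  1  2  3  2  3
So g(7) = 3.
By the Sprague-Grundy theorem, the Grundy value of a sum of independent games is the XOR of the component values.
Combined value = 11 ⊕ 0 ⊕ 3 = 8.

8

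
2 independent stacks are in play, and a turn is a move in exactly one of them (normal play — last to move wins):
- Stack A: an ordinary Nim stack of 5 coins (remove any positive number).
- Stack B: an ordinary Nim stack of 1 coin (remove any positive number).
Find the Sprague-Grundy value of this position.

4

Stack A is a plain Nim stack of size 5, so its Grundy value is 5.
Stack B is a plain Nim stack of size 1, so its Grundy value is 1.
By the Sprague-Grundy theorem, the Grundy value of a sum of independent games is the XOR of the component values.
Combined value = 5 XOR 1 = 4.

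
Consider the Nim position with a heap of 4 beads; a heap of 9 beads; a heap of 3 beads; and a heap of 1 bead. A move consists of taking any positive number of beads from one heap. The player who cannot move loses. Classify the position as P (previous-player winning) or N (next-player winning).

Write each in binary and XOR column by column:
  0100  (4)
  1001  (9)
  0011  (3)
  0001  (1)
  ----
  1111  (15)
The nim-sum is 15 ≠ 0, so this is an N-position: the player to move can win.

N-position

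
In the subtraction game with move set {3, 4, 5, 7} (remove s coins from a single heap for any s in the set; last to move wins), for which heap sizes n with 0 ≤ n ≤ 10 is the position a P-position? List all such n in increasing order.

0, 1, 2, 10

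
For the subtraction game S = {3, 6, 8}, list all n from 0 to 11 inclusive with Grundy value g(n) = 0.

Compute g(0), g(1), … for moves {3, 6, 8}:
k:     0  1  2  3  4  5  6  7  8  9 10 11
g(k):  0  0  0  1  1  1  2  2  2  3  3  0
The P-positions (g = 0) in 0..11 are 0, 1, 2, 11.

0, 1, 2, 11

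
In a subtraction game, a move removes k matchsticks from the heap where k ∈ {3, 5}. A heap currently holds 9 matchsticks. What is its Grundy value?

0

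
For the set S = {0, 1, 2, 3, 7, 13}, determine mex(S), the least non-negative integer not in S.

4

The values 0, 1, 2, 3 are all present; 4 is the first non-negative integer missing from the set.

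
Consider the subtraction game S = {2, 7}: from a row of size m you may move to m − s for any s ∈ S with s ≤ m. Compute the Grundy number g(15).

Build the Grundy sequence with g(k) = mex{g(k−s) : s ∈ {2, 7}, s ≤ k}:
k:     0  1  2  3  4  5  6  7  8  9 10 11 12 13 14 15
g(k):  0  0  1  1  0  0  1  1  2  0  0  1  1  0  0  1
So g(15) = 1.

1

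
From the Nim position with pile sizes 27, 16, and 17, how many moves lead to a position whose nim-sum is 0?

3

Compute the nim-sum pairwise:
27 ⊕ 16 = 11
11 ⊕ 17 = 26
The overall nim-sum is X = 26. A pile of size p has a winning move iff p XOR X < p (reduce it to p XOR X).
  27: 27 XOR 26 = 1 < 27 — winning move (to 1).
  16: 16 XOR 26 = 10 < 16 — winning move (to 10).
  17: 17 XOR 26 = 11 < 17 — winning move (to 11).
That gives 3 winning moves.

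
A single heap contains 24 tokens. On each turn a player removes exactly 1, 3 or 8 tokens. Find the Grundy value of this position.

0

Compute g(0), g(1), … for moves {1, 3, 8}:
k:     0  1  2  3  4  5  6  7  8  9 10 11 12 13 14 15 16 17 18 19 20 21 22 23 24
g(k):  0  1  0  1  0  1  0  1  2  3  2  0  1  0  1  0  1  0  1  2  3  2  0  1  0
So g(24) = 0.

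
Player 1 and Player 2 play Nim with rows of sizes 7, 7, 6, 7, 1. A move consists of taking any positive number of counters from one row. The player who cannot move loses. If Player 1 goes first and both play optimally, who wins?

Compute the nim-sum pairwise:
7 ^ 7 = 0
0 ^ 6 = 6
6 ^ 7 = 1
1 ^ 1 = 0
The nim-sum is 0, so this is a P-position: the player to move is in a losing position under optimal play; Player 1 is about to move from it and so loses — Player 2 wins.

Player 2 wins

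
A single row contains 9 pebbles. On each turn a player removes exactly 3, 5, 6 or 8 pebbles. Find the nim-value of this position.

3

Compute g(0), g(1), … for moves {3, 5, 6, 8}:
k:     0  1  2  3  4  5  6  7  8  9
g(k):  0  0  0  1  1  1  2  2  2  3
So g(9) = 3.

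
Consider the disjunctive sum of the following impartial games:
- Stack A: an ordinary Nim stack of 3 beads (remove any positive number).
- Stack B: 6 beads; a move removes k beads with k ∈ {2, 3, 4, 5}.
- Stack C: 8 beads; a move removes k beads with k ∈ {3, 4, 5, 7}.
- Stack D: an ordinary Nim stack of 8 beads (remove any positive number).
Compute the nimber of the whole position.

Stack A is a plain Nim stack of size 3, so its Grundy value is 3.
Build the Grundy sequence for stack B with g(k) = mex{g(k−s) : s ∈ {2, 3, 4, 5}, s ≤ k}:
k:     0  1  2  3  4  5  6
g(k):  0  0  1  1  2  2  3
So g(6) = 3.
Build the Grundy sequence for stack C with g(k) = mex{g(k−s) : s ∈ {3, 4, 5, 7}, s ≤ k}:
g(0) = mex{} = 0
g(1) = mex{} = 0
g(2) = mex{} = 0
g(3) = mex{0} = 1
g(4) = mex{0} = 1
g(5) = mex{0} = 1
g(6) = mex{0,1} = 2
g(7) = mex{0,1} = 2
g(8) = mex{0,1} = 2
So g(8) = 2.
Stack D is a plain Nim stack of size 8, so its Grundy value is 8.
By the Sprague-Grundy theorem, the Grundy value of a sum of independent games is the XOR of the component values.
Combined value = 3 ⊕ 3 ⊕ 2 ⊕ 8 = 10.

10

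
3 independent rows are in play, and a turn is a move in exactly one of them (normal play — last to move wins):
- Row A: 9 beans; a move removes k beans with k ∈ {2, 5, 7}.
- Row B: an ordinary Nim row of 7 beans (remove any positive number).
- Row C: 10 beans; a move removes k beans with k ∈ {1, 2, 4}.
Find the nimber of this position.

Build the Grundy sequence for row A with g(k) = mex{g(k−s) : s ∈ {2, 5, 7}, s ≤ k}:
k:     0  1  2  3  4  5  6  7  8  9
g(k):  0  0  1  1  0  2  1  3  2  2
So g(9) = 2.
Row B is a plain Nim row of size 7, so its Grundy value is 7.
For row C, compute g(0), g(1), … with moves {1, 2, 4}:
g(0) = mex{} = 0
g(1) = mex{0} = 1
g(2) = mex{0,1} = 2
g(3) = mex{1,2} = 0
g(4) = mex{0,2} = 1
g(5) = mex{0,1} = 2
g(6) = mex{1,2} = 0
g(7) = mex{0,2} = 1
g(8) = mex{0,1} = 2
g(9) = mex{1,2} = 0
g(10) = mex{0,2} = 1
So g(10) = 1.
By the Sprague-Grundy theorem, the Grundy value of a sum of independent games is the XOR of the component values.
Combined value = 2 XOR 7 XOR 1 = 4.

4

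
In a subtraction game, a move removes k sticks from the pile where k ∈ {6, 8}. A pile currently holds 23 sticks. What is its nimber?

Grundy values for subtraction set {6, 8}:
k:     0  1  2  3  4  5  6  7  8  9 10 11 12 13 14 15 16 17 18 19 20 21 22 23
g(k):  0  0  0  0  0  0  1  1  1  1  1  1  2  2  0  0  0  0  0  0  1  1  1  1
So g(23) = 1.

1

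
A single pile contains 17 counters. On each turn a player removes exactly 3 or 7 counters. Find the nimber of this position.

2

Compute g(0), g(1), … for moves {3, 7}:
k:     0  1  2  3  4  5  6  7  8  9 10 11 12 13 14 15 16 17
g(k):  0  0  0  1  1  1  0  2  2  1  0  0  0  1  1  1  0  2
So g(17) = 2.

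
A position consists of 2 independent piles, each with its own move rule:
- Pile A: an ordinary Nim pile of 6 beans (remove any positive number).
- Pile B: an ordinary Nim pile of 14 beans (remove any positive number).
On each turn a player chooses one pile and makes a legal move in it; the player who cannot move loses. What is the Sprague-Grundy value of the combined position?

Pile A is a plain Nim pile of size 6, so its Grundy value is 6.
Pile B is a plain Nim pile of size 14, so its Grundy value is 14.
By the Sprague-Grundy theorem, the Grundy value of a sum of independent games is the XOR of the component values.
Combined value = 6 XOR 14 = 8.

8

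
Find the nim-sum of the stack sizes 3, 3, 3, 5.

Nim-sum: 3 ^ 3 ^ 3 ^ 5 = 6.

6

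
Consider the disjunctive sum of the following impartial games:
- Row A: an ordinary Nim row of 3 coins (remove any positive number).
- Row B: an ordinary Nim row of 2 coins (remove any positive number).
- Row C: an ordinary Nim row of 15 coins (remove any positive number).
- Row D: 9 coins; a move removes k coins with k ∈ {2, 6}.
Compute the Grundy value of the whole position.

14

Row A is a plain Nim row of size 3, so its Grundy value is 3.
Row B is a plain Nim row of size 2, so its Grundy value is 2.
Row C is a plain Nim row of size 15, so its Grundy value is 15.
Build the Grundy sequence for row D with g(k) = mex{g(k−s) : s ∈ {2, 6}, s ≤ k}:
k:     0  1  2  3  4  5  6  7  8  9
g(k):  0  0  1  1  0  0  1  1  0  0
So g(9) = 0.
By the Sprague-Grundy theorem, the Grundy value of a sum of independent games is the XOR of the component values.
Combined value = 3 ⊕ 2 ⊕ 15 ⊕ 0 = 14.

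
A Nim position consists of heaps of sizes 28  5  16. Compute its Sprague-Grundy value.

9

Nim-sum: 28 ⊕ 5 ⊕ 16 = 9.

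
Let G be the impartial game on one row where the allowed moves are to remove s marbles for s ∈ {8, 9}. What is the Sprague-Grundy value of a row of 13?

1

Compute g(0), g(1), … for moves {8, 9}:
k:     0  1  2  3  4  5  6  7  8  9 10 11 12 13
g(k):  0  0  0  0  0  0  0  0  1  1  1  1  1  1
So g(13) = 1.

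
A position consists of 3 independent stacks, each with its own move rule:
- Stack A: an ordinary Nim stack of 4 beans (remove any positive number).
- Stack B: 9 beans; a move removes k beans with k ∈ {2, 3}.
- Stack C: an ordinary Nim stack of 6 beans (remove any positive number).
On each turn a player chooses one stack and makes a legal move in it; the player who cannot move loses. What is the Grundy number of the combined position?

0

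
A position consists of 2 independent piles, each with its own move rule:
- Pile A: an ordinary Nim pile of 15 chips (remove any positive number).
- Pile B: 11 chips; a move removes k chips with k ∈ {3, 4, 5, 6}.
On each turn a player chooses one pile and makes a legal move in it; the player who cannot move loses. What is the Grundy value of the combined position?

Pile A is a plain Nim pile of size 15, so its Grundy value is 15.
Build the Grundy sequence for pile B with g(k) = mex{g(k−s) : s ∈ {3, 4, 5, 6}, s ≤ k}:
g(0) = mex{} = 0
g(1) = mex{} = 0
g(2) = mex{} = 0
g(3) = mex{0} = 1
g(4) = mex{0} = 1
g(5) = mex{0} = 1
g(6) = mex{0,1} = 2
g(7) = mex{0,1} = 2
g(8) = mex{0,1} = 2
g(9) = mex{1,2} = 0
g(10) = mex{1,2} = 0
g(11) = mex{1,2} = 0
So g(11) = 0.
The value of a disjunctive sum is the nim-sum of the parts.
Combined value = 15 ⊕ 0 = 15.

15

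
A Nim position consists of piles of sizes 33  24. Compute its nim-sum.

Compute the nim-sum pairwise:
33 XOR 24 = 57

57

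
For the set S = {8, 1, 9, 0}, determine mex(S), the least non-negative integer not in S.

The values 0, 1 are all present; 2 is the first non-negative integer missing from the set.

2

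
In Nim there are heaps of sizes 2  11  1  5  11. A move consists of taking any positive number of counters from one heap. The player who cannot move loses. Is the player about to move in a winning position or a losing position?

Winning position

Bitwise XOR of the heap sizes:
  0010  (2)
  1011  (11)
  0001  (1)
  0101  (5)
  1011  (11)
  ----
  0110  (6)
The nim-sum is 6 ≠ 0, so this is an N-position: the player to move can win.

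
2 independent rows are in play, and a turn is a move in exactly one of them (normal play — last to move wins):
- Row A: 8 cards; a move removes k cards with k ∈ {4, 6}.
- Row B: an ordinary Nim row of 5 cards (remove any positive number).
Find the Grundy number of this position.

7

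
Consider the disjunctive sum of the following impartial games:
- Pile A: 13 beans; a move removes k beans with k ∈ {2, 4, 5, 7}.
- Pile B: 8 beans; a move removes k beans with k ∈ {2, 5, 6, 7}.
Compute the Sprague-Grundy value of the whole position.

0

For pile A, compute g(0), g(1), … with moves {2, 4, 5, 7}:
k:     0  1  2  3  4  5  6  7  8  9 10 11 12 13
g(k):  0  0  1  1  2  2  3  3  4  0  0  1  1  2
So g(13) = 2.
For pile B, compute g(0), g(1), … with moves {2, 5, 6, 7}:
g(0) = mex{} = 0
g(1) = mex{} = 0
g(2) = mex{0} = 1
g(3) = mex{0} = 1
g(4) = mex{1} = 0
g(5) = mex{0,1} = 2
g(6) = mex{0} = 1
g(7) = mex{0,1,2} = 3
g(8) = mex{0,1} = 2
So g(8) = 2.
By the Sprague-Grundy theorem, the Grundy value of a sum of independent games is the XOR of the component values.
Combined value = 2 XOR 2 = 0.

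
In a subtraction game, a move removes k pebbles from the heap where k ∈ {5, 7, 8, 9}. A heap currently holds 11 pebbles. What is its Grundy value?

2

Grundy values for subtraction set {5, 7, 8, 9}:
g(0) = mex{} = 0
g(1) = mex{} = 0
g(2) = mex{} = 0
g(3) = mex{} = 0
g(4) = mex{} = 0
g(5) = mex{0} = 1
g(6) = mex{0} = 1
g(7) = mex{0} = 1
g(8) = mex{0} = 1
g(9) = mex{0} = 1
g(10) = mex{0,1} = 2
g(11) = mex{0,1} = 2
So g(11) = 2.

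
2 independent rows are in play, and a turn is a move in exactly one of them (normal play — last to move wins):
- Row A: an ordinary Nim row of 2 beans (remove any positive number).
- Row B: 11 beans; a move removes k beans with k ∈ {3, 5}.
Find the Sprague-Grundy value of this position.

3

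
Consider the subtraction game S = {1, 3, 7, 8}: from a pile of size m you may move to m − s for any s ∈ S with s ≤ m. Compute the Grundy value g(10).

Compute g(0), g(1), … for moves {1, 3, 7, 8}:
g(0) = mex{} = 0
g(1) = mex{0} = 1
g(2) = mex{1} = 0
g(3) = mex{0} = 1
g(4) = mex{1} = 0
g(5) = mex{0} = 1
g(6) = mex{1} = 0
g(7) = mex{0} = 1
g(8) = mex{0,1} = 2
g(9) = mex{0,1,2} = 3
g(10) = mex{0,1,3} = 2
So g(10) = 2.

2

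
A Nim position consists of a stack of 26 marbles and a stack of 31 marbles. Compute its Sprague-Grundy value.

Nim-sum: 26 ^ 31 = 5.

5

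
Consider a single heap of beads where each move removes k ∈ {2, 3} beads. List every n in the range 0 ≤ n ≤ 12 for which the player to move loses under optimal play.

0, 1, 5, 6, 10, 11

Grundy values for subtraction set {2, 3}:
k:     0  1  2  3  4  5  6  7  8  9 10 11 12
g(k):  0  0  1  1  2  0  0  1  1  2  0  0  1
The P-positions (g = 0) in 0..12 are 0, 1, 5, 6, 10, 11.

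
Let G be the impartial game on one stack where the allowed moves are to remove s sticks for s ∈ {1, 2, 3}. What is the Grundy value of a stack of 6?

Compute g(0), g(1), … for moves {1, 2, 3}:
g(0) = mex{} = 0
g(1) = mex{0} = 1
g(2) = mex{0,1} = 2
g(3) = mex{0,1,2} = 3
g(4) = mex{1,2,3} = 0
g(5) = mex{0,2,3} = 1
g(6) = mex{0,1,3} = 2
So g(6) = 2.

2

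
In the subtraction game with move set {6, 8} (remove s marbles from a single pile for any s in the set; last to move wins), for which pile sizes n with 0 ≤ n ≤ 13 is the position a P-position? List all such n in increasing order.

0, 1, 2, 3, 4, 5

Grundy values for subtraction set {6, 8}:
g(0) = mex{} = 0
g(1) = mex{} = 0
g(2) = mex{} = 0
g(3) = mex{} = 0
g(4) = mex{} = 0
g(5) = mex{} = 0
g(6) = mex{0} = 1
g(7) = mex{0} = 1
g(8) = mex{0} = 1
g(9) = mex{0} = 1
g(10) = mex{0} = 1
g(11) = mex{0} = 1
g(12) = mex{0,1} = 2
g(13) = mex{0,1} = 2
The P-positions (g = 0) in 0..13 are 0, 1, 2, 3, 4, 5.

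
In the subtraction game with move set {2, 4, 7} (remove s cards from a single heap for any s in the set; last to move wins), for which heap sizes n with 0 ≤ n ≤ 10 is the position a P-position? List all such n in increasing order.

Compute g(0), g(1), … for moves {2, 4, 7}:
g(0) = mex{} = 0
g(1) = mex{} = 0
g(2) = mex{0} = 1
g(3) = mex{0} = 1
g(4) = mex{0,1} = 2
g(5) = mex{0,1} = 2
g(6) = mex{1,2} = 0
g(7) = mex{0,1,2} = 3
g(8) = mex{0,2} = 1
g(9) = mex{1,2,3} = 0
g(10) = mex{0,1} = 2
The P-positions (g = 0) in 0..10 are 0, 1, 6, 9.

0, 1, 6, 9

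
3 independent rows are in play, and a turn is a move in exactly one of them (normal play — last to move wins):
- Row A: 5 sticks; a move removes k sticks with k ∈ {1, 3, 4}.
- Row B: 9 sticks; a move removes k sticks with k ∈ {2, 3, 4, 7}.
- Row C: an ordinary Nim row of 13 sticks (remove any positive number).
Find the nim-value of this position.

10

Build the Grundy sequence for row A with g(k) = mex{g(k−s) : s ∈ {1, 3, 4}, s ≤ k}:
g(0) = mex{} = 0
g(1) = mex{0} = 1
g(2) = mex{1} = 0
g(3) = mex{0} = 1
g(4) = mex{0,1} = 2
g(5) = mex{0,1,2} = 3
So g(5) = 3.
Build the Grundy sequence for row B with g(k) = mex{g(k−s) : s ∈ {2, 3, 4, 7}, s ≤ k}:
k:     0  1  2  3  4  5  6  7  8  9
g(k):  0  0  1  1  2  2  0  3  1  4
So g(9) = 4.
Row C is a plain Nim row of size 13, so its Grundy value is 13.
The value of a disjunctive sum is the nim-sum of the parts.
Combined value = 3 XOR 4 XOR 13 = 10.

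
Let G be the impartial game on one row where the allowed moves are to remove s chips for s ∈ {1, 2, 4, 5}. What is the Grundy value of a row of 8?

Grundy values for subtraction set {1, 2, 4, 5}:
k:     0  1  2  3  4  5  6  7  8
g(k):  0  1  2  0  1  2  0  1  2
So g(8) = 2.

2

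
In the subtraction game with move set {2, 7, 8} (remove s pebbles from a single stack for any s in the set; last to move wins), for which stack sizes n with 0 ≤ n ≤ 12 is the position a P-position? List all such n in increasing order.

Build the Grundy sequence with g(k) = mex{g(k−s) : s ∈ {2, 7, 8}, s ≤ k}:
g(0) = mex{} = 0
g(1) = mex{} = 0
g(2) = mex{0} = 1
g(3) = mex{0} = 1
g(4) = mex{1} = 0
g(5) = mex{1} = 0
g(6) = mex{0} = 1
g(7) = mex{0} = 1
g(8) = mex{0,1} = 2
g(9) = mex{0,1} = 2
g(10) = mex{1,2} = 0
g(11) = mex{0,1,2} = 3
g(12) = mex{0} = 1
The P-positions (g = 0) in 0..12 are 0, 1, 4, 5, 10.

0, 1, 4, 5, 10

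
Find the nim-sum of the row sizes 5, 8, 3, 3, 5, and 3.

11

Nim-sum: 5 XOR 8 XOR 3 XOR 3 XOR 5 XOR 3 = 11.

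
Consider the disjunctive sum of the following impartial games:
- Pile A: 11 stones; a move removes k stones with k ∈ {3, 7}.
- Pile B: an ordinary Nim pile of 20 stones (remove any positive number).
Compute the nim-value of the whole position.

20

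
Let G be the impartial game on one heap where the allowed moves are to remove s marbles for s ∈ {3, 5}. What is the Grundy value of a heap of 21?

1

Compute g(0), g(1), … for moves {3, 5}:
k:     0  1  2  3  4  5  6  7  8  9 10 11 12 13 14 15 16 17 18 19 20 21
g(k):  0  0  0  1  1  1  2  2  0  0  0  1  1  1  2  2  0  0  0  1  1  1
So g(21) = 1.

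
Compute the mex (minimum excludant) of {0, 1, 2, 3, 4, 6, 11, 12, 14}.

5

The values 0, 1, 2, 3, 4 are all present; 5 is the first non-negative integer missing from the set.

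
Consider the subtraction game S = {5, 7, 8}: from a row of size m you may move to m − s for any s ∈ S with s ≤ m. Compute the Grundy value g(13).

0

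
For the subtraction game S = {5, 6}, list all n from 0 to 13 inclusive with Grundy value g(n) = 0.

0, 1, 2, 3, 4, 11, 12, 13

Build the Grundy sequence with g(k) = mex{g(k−s) : s ∈ {5, 6}, s ≤ k}:
k:     0  1  2  3  4  5  6  7  8  9 10 11 12 13
g(k):  0  0  0  0  0  1  1  1  1  1  2  0  0  0
The P-positions (g = 0) in 0..13 are 0, 1, 2, 3, 4, 11, 12, 13.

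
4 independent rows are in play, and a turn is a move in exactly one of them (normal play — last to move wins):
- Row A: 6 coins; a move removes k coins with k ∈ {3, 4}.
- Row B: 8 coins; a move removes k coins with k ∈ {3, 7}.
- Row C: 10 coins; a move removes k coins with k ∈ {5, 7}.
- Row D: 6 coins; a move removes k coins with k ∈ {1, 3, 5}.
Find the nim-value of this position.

For row A, compute g(0), g(1), … with moves {3, 4}:
g(0) = mex{} = 0
g(1) = mex{} = 0
g(2) = mex{} = 0
g(3) = mex{0} = 1
g(4) = mex{0} = 1
g(5) = mex{0} = 1
g(6) = mex{0,1} = 2
So g(6) = 2.
Grundy values for row B (subtraction set {3, 7}):
k:     0  1  2  3  4  5  6  7  8
g(k):  0  0  0  1  1  1  0  2  2
So g(8) = 2.
For row C, compute g(0), g(1), … with moves {5, 7}:
g(0) = mex{} = 0
g(1) = mex{} = 0
g(2) = mex{} = 0
g(3) = mex{} = 0
g(4) = mex{} = 0
g(5) = mex{0} = 1
g(6) = mex{0} = 1
g(7) = mex{0} = 1
g(8) = mex{0} = 1
g(9) = mex{0} = 1
g(10) = mex{0,1} = 2
So g(10) = 2.
Build the Grundy sequence for row D with g(k) = mex{g(k−s) : s ∈ {1, 3, 5}, s ≤ k}:
k:     0  1  2  3  4  5  6
g(k):  0  1  0  1  0  1  0
So g(6) = 0.
By the Sprague-Grundy theorem, the Grundy value of a sum of independent games is the XOR of the component values.
Combined value = 2 XOR 2 XOR 2 XOR 0 = 2.

2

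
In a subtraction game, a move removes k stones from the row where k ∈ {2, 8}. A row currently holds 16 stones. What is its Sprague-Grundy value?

Compute g(0), g(1), … for moves {2, 8}:
k:     0  1  2  3  4  5  6  7  8  9 10 11 12 13 14 15 16
g(k):  0  0  1  1  0  0  1  1  2  2  0  0  1  1  0  0  1
So g(16) = 1.

1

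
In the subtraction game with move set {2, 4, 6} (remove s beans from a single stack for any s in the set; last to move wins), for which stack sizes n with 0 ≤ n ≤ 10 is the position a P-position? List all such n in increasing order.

0, 1, 8, 9

Build the Grundy sequence with g(k) = mex{g(k−s) : s ∈ {2, 4, 6}, s ≤ k}:
g(0) = mex{} = 0
g(1) = mex{} = 0
g(2) = mex{0} = 1
g(3) = mex{0} = 1
g(4) = mex{0,1} = 2
g(5) = mex{0,1} = 2
g(6) = mex{0,1,2} = 3
g(7) = mex{0,1,2} = 3
g(8) = mex{1,2,3} = 0
g(9) = mex{1,2,3} = 0
g(10) = mex{0,2,3} = 1
The P-positions (g = 0) in 0..10 are 0, 1, 8, 9.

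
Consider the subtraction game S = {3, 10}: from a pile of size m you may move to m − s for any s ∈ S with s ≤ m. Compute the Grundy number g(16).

1

Compute g(0), g(1), … for moves {3, 10}:
k:     0  1  2  3  4  5  6  7  8  9 10 11 12 13 14 15 16
g(k):  0  0  0  1  1  1  0  0  0  1  1  1  2  0  0  0  1
So g(16) = 1.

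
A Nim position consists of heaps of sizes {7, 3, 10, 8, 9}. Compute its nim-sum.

15

In binary:
  0111  (7)
  0011  (3)
  1010  (10)
  1000  (8)
  1001  (9)
  ----
  1111  (15)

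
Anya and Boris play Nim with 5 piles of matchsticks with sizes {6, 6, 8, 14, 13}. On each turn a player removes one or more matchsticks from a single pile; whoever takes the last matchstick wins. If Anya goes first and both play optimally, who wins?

Anya wins

Compute the nim-sum pairwise:
6 ^ 6 = 0
0 ^ 8 = 8
8 ^ 14 = 6
6 ^ 13 = 11
The nim-sum is 11 ≠ 0, so this is an N-position: the player to move can win; Anya has a winning move.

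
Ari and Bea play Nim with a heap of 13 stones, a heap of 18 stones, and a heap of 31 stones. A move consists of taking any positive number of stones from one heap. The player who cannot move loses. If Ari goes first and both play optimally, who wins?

Nim-sum: 13 ^ 18 ^ 31 = 0.
The nim-sum is 0, so this is a P-position: the player to move is in a losing position under optimal play; Ari is about to move from it and so loses — Bea wins.

Bea wins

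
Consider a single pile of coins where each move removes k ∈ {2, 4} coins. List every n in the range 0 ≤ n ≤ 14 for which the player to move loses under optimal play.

0, 1, 6, 7, 12, 13

Build the Grundy sequence with g(k) = mex{g(k−s) : s ∈ {2, 4}, s ≤ k}:
g(0) = mex{} = 0
g(1) = mex{} = 0
g(2) = mex{0} = 1
g(3) = mex{0} = 1
g(4) = mex{0,1} = 2
g(5) = mex{0,1} = 2
g(6) = mex{1,2} = 0
g(7) = mex{1,2} = 0
g(8) = mex{0,2} = 1
g(9) = mex{0,2} = 1
g(10) = mex{0,1} = 2
g(11) = mex{0,1} = 2
g(12) = mex{1,2} = 0
g(13) = mex{1,2} = 0
g(14) = mex{0,2} = 1
The P-positions (g = 0) in 0..14 are 0, 1, 6, 7, 12, 13.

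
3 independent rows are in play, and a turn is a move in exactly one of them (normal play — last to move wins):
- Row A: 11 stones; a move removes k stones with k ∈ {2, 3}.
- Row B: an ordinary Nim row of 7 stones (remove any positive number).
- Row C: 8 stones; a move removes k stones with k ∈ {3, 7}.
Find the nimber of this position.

Grundy values for row A (subtraction set {2, 3}):
k:     0  1  2  3  4  5  6  7  8  9 10 11
g(k):  0  0  1  1  2  0  0  1  1  2  0  0
So g(11) = 0.
Row B is a plain Nim row of size 7, so its Grundy value is 7.
For row C, compute g(0), g(1), … with moves {3, 7}:
k:     0  1  2  3  4  5  6  7  8
g(k):  0  0  0  1  1  1  0  2  2
So g(8) = 2.
The value of a disjunctive sum is the nim-sum of the parts.
Combined value = 0 ⊕ 7 ⊕ 2 = 5.

5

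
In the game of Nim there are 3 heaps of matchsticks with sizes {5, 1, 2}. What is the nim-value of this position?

6

In binary:
  101  (5)
  001  (1)
  010  (2)
  ---
  110  (6)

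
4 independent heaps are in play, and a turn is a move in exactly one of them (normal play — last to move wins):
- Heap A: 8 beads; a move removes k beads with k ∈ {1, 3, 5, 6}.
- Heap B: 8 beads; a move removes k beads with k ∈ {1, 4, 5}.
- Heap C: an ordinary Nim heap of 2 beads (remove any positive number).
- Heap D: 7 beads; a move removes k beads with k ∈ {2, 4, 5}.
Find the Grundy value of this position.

0

Build the Grundy sequence for heap A with g(k) = mex{g(k−s) : s ∈ {1, 3, 5, 6}, s ≤ k}:
k:     0  1  2  3  4  5  6  7  8
g(k):  0  1  0  1  0  1  2  3  2
So g(8) = 2.
Build the Grundy sequence for heap B with g(k) = mex{g(k−s) : s ∈ {1, 4, 5}, s ≤ k}:
g(0) = mex{} = 0
g(1) = mex{0} = 1
g(2) = mex{1} = 0
g(3) = mex{0} = 1
g(4) = mex{0,1} = 2
g(5) = mex{0,1,2} = 3
g(6) = mex{0,1,3} = 2
g(7) = mex{0,1,2} = 3
g(8) = mex{1,2,3} = 0
So g(8) = 0.
Heap C is a plain Nim heap of size 2, so its Grundy value is 2.
For heap D, compute g(0), g(1), … with moves {2, 4, 5}:
k:     0  1  2  3  4  5  6  7
g(k):  0  0  1  1  2  2  3  0
So g(7) = 0.
By the Sprague-Grundy theorem, the Grundy value of a sum of independent games is the XOR of the component values.
Combined value = 2 XOR 0 XOR 2 XOR 0 = 0.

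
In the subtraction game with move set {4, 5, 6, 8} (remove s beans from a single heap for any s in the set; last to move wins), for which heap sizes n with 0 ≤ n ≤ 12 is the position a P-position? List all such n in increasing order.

0, 1, 2, 3, 12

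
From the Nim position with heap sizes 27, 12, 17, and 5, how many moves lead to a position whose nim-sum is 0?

1

In binary:
  11011  (27)
  01100  (12)
  10001  (17)
  00101  (5)
  -----
  00011  (3)
The overall nim-sum is X = 3. A heap of size p has a winning move iff p XOR X < p (reduce it to p XOR X).
  27: 27 XOR 3 = 24 < 27 — winning move (to 24).
  12: 12 XOR 3 = 15 ≥ 12 — no move.
  17: 17 XOR 3 = 18 ≥ 17 — no move.
  5: 5 XOR 3 = 6 ≥ 5 — no move.
That gives 1 winning move.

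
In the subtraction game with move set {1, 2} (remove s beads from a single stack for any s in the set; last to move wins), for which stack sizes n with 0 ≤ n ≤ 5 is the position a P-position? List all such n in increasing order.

0, 3

Compute g(0), g(1), … for moves {1, 2}:
g(0) = mex{} = 0
g(1) = mex{0} = 1
g(2) = mex{0,1} = 2
g(3) = mex{1,2} = 0
g(4) = mex{0,2} = 1
g(5) = mex{0,1} = 2
The P-positions (g = 0) in 0..5 are 0, 3.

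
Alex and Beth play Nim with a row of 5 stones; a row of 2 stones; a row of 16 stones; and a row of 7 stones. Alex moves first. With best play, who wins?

Compute the nim-sum pairwise:
5 XOR 2 = 7
7 XOR 16 = 23
23 XOR 7 = 16
The nim-sum is 16 ≠ 0, so this is an N-position: the player to move can win; Alex has a winning move.

Alex wins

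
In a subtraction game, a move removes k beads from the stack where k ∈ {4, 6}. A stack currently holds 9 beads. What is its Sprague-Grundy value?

Grundy values for subtraction set {4, 6}:
g(0) = mex{} = 0
g(1) = mex{} = 0
g(2) = mex{} = 0
g(3) = mex{} = 0
g(4) = mex{0} = 1
g(5) = mex{0} = 1
g(6) = mex{0} = 1
g(7) = mex{0} = 1
g(8) = mex{0,1} = 2
g(9) = mex{0,1} = 2
So g(9) = 2.

2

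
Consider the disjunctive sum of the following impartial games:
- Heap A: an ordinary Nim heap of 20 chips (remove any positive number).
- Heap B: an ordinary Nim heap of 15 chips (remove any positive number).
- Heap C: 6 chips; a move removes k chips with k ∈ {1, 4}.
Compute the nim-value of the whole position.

26

Heap A is a plain Nim heap of size 20, so its Grundy value is 20.
Heap B is a plain Nim heap of size 15, so its Grundy value is 15.
For heap C, compute g(0), g(1), … with moves {1, 4}:
k:     0  1  2  3  4  5  6
g(k):  0  1  0  1  2  0  1
So g(6) = 1.
By the Sprague-Grundy theorem, the Grundy value of a sum of independent games is the XOR of the component values.
Combined value = 20 XOR 15 XOR 1 = 26.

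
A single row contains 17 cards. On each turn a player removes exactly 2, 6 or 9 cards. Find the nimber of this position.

Grundy values for subtraction set {2, 6, 9}:
k:     0  1  2  3  4  5  6  7  8  9 10 11 12 13 14 15 16 17
g(k):  0  0  1  1  0  0  1  1  0  2  1  3  0  2  1  0  0  1
So g(17) = 1.

1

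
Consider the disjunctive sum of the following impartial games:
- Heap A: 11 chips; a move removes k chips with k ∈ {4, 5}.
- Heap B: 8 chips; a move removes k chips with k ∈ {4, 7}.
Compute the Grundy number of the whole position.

2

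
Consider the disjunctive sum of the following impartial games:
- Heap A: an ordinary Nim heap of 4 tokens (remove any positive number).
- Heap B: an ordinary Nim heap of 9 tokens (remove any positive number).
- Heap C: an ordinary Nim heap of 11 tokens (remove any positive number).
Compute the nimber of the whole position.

6

Heap A is a plain Nim heap of size 4, so its Grundy value is 4.
Heap B is a plain Nim heap of size 9, so its Grundy value is 9.
Heap C is a plain Nim heap of size 11, so its Grundy value is 11.
By the Sprague-Grundy theorem, the Grundy value of a sum of independent games is the XOR of the component values.
Combined value = 4 XOR 9 XOR 11 = 6.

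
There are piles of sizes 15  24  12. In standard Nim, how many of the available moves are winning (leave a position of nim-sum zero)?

1

In binary:
  01111  (15)
  11000  (24)
  01100  (12)
  -----
  11011  (27)
The overall nim-sum is X = 27. A pile of size p has a winning move iff p XOR X < p (reduce it to p XOR X).
  15: 15 XOR 27 = 20 ≥ 15 — no move.
  24: 24 XOR 27 = 3 < 24 — winning move (to 3).
  12: 12 XOR 27 = 23 ≥ 12 — no move.
That gives 1 winning move.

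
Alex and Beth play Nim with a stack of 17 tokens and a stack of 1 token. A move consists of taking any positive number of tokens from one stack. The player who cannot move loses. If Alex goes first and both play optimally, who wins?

Alex wins

Bitwise XOR of the heap sizes:
  10001  (17)
  00001  (1)
  -----
  10000  (16)
The nim-sum is 16 ≠ 0, so this is an N-position: the player to move can win; Alex has a winning move.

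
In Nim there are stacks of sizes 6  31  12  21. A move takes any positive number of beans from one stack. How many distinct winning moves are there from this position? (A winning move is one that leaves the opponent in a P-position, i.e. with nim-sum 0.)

Write each in binary and XOR column by column:
  00110  (6)
  11111  (31)
  01100  (12)
  10101  (21)
  -----
  00000  (0)
The nim-sum is already 0, so every move leaves a nonzero nim-sum — there are no winning moves.

0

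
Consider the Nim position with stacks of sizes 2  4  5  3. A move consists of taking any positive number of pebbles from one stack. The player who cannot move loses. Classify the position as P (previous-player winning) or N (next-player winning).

P-position

Nim-sum: 2 ⊕ 4 ⊕ 5 ⊕ 3 = 0.
The nim-sum is 0, so this is a P-position: the player to move is in a losing position under optimal play.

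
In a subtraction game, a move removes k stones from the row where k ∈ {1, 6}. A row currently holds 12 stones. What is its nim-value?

Build the Grundy sequence with g(k) = mex{g(k−s) : s ∈ {1, 6}, s ≤ k}:
k:     0  1  2  3  4  5  6  7  8  9 10 11 12
g(k):  0  1  0  1  0  1  2  0  1  0  1  0  1
So g(12) = 1.

1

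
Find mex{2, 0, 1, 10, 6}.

3

The values 0, 1, 2 are all present; 3 is the first non-negative integer missing from the set.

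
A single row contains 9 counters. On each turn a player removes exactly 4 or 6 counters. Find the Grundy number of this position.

Grundy values for subtraction set {4, 6}:
g(0) = mex{} = 0
g(1) = mex{} = 0
g(2) = mex{} = 0
g(3) = mex{} = 0
g(4) = mex{0} = 1
g(5) = mex{0} = 1
g(6) = mex{0} = 1
g(7) = mex{0} = 1
g(8) = mex{0,1} = 2
g(9) = mex{0,1} = 2
So g(9) = 2.

2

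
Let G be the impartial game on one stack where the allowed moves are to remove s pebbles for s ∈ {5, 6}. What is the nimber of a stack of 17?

1

Build the Grundy sequence with g(k) = mex{g(k−s) : s ∈ {5, 6}, s ≤ k}:
k:     0  1  2  3  4  5  6  7  8  9 10 11 12 13 14 15 16 17
g(k):  0  0  0  0  0  1  1  1  1  1  2  0  0  0  0  0  1  1
So g(17) = 1.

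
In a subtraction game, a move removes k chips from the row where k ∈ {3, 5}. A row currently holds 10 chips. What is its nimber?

Compute g(0), g(1), … for moves {3, 5}:
k:     0  1  2  3  4  5  6  7  8  9 10
g(k):  0  0  0  1  1  1  2  2  0  0  0
So g(10) = 0.

0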